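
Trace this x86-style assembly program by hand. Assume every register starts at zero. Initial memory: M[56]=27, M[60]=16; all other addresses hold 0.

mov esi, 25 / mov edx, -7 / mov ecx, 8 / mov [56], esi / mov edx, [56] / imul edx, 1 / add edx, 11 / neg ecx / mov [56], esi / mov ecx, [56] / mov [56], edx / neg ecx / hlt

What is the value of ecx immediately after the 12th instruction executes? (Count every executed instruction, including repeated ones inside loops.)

mov esi, 25 → esi=25
mov edx, -7 → edx=-7
mov ecx, 8 → ecx=8
mov [56], esi → M[56]=25
mov edx, [56] → edx=M[56]=25
imul edx, 1 → edx=25*1=25
add edx, 11 → edx=25+11=36
neg ecx → ecx=-(8)=-8
mov [56], esi → M[56]=25
mov ecx, [56] → ecx=M[56]=25
mov [56], edx → M[56]=36
neg ecx → ecx=-(25)=-25
After step 12: ecx = -25.

-25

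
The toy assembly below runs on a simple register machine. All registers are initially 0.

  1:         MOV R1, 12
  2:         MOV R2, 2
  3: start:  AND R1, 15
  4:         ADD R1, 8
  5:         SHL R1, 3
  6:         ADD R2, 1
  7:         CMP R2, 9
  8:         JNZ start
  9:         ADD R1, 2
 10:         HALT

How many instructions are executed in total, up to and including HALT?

46

MOV R1, 12 → R1=12
MOV R2, 2 → R2=2
AND R1, 15 → R1=12&15=12
ADD R1, 8 → R1=12+8=20
SHL R1, 3 → R1=20<<3=160
ADD R2, 1 → R2=2+1=3
CMP R2, 9  (cmp 3,9)
JNZ start: taken
AND R1, 15 → R1=160&15=0
ADD R1, 8 → R1=0+8=8
SHL R1, 3 → R1=8<<3=64
ADD R2, 1 → R2=3+1=4
CMP R2, 9  (cmp 4,9)
JNZ start: taken
AND R1, 15 → R1=64&15=0
ADD R1, 8 → R1=0+8=8
SHL R1, 3 → R1=8<<3=64
ADD R2, 1 → R2=4+1=5
CMP R2, 9  (cmp 5,9)
JNZ start: taken
AND R1, 15 → R1=64&15=0
ADD R1, 8 → R1=0+8=8
SHL R1, 3 → R1=8<<3=64
ADD R2, 1 → R2=5+1=6
CMP R2, 9  (cmp 6,9)
JNZ start: taken
AND R1, 15 → R1=64&15=0
ADD R1, 8 → R1=0+8=8
SHL R1, 3 → R1=8<<3=64
ADD R2, 1 → R2=6+1=7
CMP R2, 9  (cmp 7,9)
JNZ start: taken
AND R1, 15 → R1=64&15=0
ADD R1, 8 → R1=0+8=8
SHL R1, 3 → R1=8<<3=64
ADD R2, 1 → R2=7+1=8
CMP R2, 9  (cmp 8,9)
JNZ start: taken
AND R1, 15 → R1=64&15=0
ADD R1, 8 → R1=0+8=8
SHL R1, 3 → R1=8<<3=64
ADD R2, 1 → R2=8+1=9
CMP R2, 9  (cmp 9,9)
JNZ start: not taken
ADD R1, 2 → R1=64+2=66
halt.
Total executed instructions: 46.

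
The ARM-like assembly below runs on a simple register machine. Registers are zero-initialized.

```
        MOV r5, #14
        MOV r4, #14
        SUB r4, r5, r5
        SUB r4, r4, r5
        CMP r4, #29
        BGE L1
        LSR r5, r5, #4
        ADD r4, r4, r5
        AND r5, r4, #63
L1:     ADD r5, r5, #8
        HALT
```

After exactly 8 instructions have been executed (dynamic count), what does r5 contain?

after MOV r5, #14: r5=14
after MOV r4, #14: r4=14
after SUB r4, r5, r5: r4=14-14=0
after SUB r4, r4, r5: r4=0-14=-14
CMP r4, #29  (cmp -14,29)
BGE L1: not taken
after LSR r5, r5, #4: r5=14>>4=0
after ADD r4, r4, r5: r4=(-14)+0=-14
After step 8: r5 = 0.

0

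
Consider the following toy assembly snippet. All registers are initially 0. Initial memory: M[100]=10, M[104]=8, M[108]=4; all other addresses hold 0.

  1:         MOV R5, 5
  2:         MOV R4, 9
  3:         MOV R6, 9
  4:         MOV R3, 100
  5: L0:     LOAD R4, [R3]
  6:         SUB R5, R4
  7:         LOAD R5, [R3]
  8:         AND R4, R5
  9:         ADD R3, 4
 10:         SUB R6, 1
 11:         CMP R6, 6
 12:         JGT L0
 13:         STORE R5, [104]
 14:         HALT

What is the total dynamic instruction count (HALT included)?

MOV R5, 5 → R5=5
MOV R4, 9 → R4=9
MOV R6, 9 → R6=9
MOV R3, 100 → R3=100
LOAD R4, [R3] → R4=M[100]=10
SUB R5, R4 → R5=5-10=-5
LOAD R5, [R3] → R5=M[100]=10
AND R4, R5 → R4=10&10=10
ADD R3, 4 → R3=100+4=104
SUB R6, 1 → R6=9-1=8
CMP R6, 6  (cmp 8,6)
JGT L0: taken
LOAD R4, [R3] → R4=M[104]=8
SUB R5, R4 → R5=10-8=2
LOAD R5, [R3] → R5=M[104]=8
AND R4, R5 → R4=8&8=8
ADD R3, 4 → R3=104+4=108
SUB R6, 1 → R6=8-1=7
CMP R6, 6  (cmp 7,6)
JGT L0: taken
LOAD R4, [R3] → R4=M[108]=4
SUB R5, R4 → R5=8-4=4
LOAD R5, [R3] → R5=M[108]=4
AND R4, R5 → R4=4&4=4
ADD R3, 4 → R3=108+4=112
SUB R6, 1 → R6=7-1=6
CMP R6, 6  (cmp 6,6)
JGT L0: not taken
STORE R5, [104] → M[104]=4
halt.
Total executed instructions: 30.

30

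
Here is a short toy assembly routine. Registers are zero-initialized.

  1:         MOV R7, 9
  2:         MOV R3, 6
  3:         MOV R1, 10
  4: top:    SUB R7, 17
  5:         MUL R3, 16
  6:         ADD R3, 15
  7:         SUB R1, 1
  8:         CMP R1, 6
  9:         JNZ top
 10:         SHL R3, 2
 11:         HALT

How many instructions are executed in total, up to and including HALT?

29

R7=9
R3=6
R1=10
R7=9-17=-8
R3=6*16=96
R3=96+15=111
R1=10-1=9
CMP R1, 6  (cmp 9,6)
JNZ top: taken
R7=(-8)-17=-25
R3=111*16=1776
R3=1776+15=1791
R1=9-1=8
CMP R1, 6  (cmp 8,6)
JNZ top: taken
R7=(-25)-17=-42
R3=1791*16=28656
R3=28656+15=28671
R1=8-1=7
CMP R1, 6  (cmp 7,6)
JNZ top: taken
R7=(-42)-17=-59
R3=28671*16=458736
R3=458736+15=458751
R1=7-1=6
CMP R1, 6  (cmp 6,6)
JNZ top: not taken
R3=458751<<2=1835004
halt.
Total executed instructions: 29.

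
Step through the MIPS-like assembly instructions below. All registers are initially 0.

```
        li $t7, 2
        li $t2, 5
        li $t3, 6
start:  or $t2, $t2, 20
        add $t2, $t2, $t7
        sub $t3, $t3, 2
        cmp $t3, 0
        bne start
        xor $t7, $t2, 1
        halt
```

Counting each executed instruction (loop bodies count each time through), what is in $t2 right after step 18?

after li $t7, 2: $t7=2
after li $t2, 5: $t2=5
after li $t3, 6: $t3=6
after or $t2, $t2, 20: $t2=5|20=21
after add $t2, $t2, $t7: $t2=21+2=23
after sub $t3, $t3, 2: $t3=6-2=4
cmp $t3, 0  (cmp 4,0)
bne start: taken
after or $t2, $t2, 20: $t2=23|20=23
after add $t2, $t2, $t7: $t2=23+2=25
after sub $t3, $t3, 2: $t3=4-2=2
cmp $t3, 0  (cmp 2,0)
bne start: taken
after or $t2, $t2, 20: $t2=25|20=29
after add $t2, $t2, $t7: $t2=29+2=31
after sub $t3, $t3, 2: $t3=2-2=0
cmp $t3, 0  (cmp 0,0)
bne start: not taken
After step 18: $t2 = 31.

31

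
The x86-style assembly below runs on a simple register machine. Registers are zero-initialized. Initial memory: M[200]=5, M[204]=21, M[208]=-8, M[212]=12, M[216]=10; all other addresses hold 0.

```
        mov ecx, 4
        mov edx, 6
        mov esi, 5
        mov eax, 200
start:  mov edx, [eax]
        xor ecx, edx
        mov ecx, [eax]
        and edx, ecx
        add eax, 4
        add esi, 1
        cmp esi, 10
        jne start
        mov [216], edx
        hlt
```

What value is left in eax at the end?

ecx=4
edx=6
esi=5
eax=200
edx=M[200]=5
ecx=4^5=1
ecx=M[200]=5
edx=5&5=5
eax=200+4=204
esi=5+1=6
cmp esi, 10  (cmp 6,10)
jne start: taken
edx=M[204]=21
ecx=5^21=16
ecx=M[204]=21
edx=21&21=21
eax=204+4=208
esi=6+1=7
cmp esi, 10  (cmp 7,10)
jne start: taken
edx=M[208]=-8
ecx=21^(-8)=-19
ecx=M[208]=-8
edx=(-8)&(-8)=-8
eax=208+4=212
esi=7+1=8
cmp esi, 10  (cmp 8,10)
jne start: taken
edx=M[212]=12
ecx=(-8)^12=-12
ecx=M[212]=12
edx=12&12=12
eax=212+4=216
esi=8+1=9
cmp esi, 10  (cmp 9,10)
jne start: taken
edx=M[216]=10
ecx=12^10=6
ecx=M[216]=10
edx=10&10=10
eax=216+4=220
esi=9+1=10
cmp esi, 10  (cmp 10,10)
jne start: not taken
mov [216], edx → M[216]=10
halt.

220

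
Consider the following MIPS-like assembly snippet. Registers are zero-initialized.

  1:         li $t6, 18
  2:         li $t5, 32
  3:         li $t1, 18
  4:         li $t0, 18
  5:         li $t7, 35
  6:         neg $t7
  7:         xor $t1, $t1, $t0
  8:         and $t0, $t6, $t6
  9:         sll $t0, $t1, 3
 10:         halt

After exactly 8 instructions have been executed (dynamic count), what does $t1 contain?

$t6=18
$t5=32
$t1=18
$t0=18
$t7=35
$t7=-(35)=-35
$t1=18^18=0
$t0=18&18=18
After step 8: $t1 = 0.

0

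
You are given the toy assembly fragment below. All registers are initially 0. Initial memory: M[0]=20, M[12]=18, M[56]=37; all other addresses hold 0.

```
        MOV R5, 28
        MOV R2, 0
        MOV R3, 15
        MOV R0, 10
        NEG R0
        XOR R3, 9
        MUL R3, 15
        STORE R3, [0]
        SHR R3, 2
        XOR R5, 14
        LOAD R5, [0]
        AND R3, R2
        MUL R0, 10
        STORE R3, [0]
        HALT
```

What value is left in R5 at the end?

MOV R5, 28 → R5=28
MOV R2, 0 → R2=0
MOV R3, 15 → R3=15
MOV R0, 10 → R0=10
NEG R0 → R0=-(10)=-10
XOR R3, 9 → R3=15^9=6
MUL R3, 15 → R3=6*15=90
STORE R3, [0] → M[0]=90
SHR R3, 2 → R3=90>>2=22
XOR R5, 14 → R5=28^14=18
LOAD R5, [0] → R5=M[0]=90
AND R3, R2 → R3=22&0=0
MUL R0, 10 → R0=(-10)*10=-100
STORE R3, [0] → M[0]=0
halt.

90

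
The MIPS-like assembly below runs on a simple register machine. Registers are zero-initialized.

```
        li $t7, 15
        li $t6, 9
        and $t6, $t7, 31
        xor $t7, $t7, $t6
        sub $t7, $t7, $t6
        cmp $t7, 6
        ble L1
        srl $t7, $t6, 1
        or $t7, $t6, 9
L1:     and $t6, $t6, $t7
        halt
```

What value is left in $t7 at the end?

li $t7, 15 → $t7=15
li $t6, 9 → $t6=9
and $t6, $t7, 31 → $t6=15&31=15
xor $t7, $t7, $t6 → $t7=15^15=0
sub $t7, $t7, $t6 → $t7=0-15=-15
cmp $t7, 6  (cmp -15,6)
ble L1: taken
and $t6, $t6, $t7 → $t6=15&(-15)=1
halt.

-15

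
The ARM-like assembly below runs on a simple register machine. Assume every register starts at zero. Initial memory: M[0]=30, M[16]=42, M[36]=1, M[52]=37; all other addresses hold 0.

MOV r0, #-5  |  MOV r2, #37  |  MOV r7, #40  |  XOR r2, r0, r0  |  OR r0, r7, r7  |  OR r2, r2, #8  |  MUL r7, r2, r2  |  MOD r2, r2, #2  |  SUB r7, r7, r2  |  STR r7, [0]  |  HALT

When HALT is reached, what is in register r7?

64

after MOV r0, #-5: r0=-5
after MOV r2, #37: r2=37
after MOV r7, #40: r7=40
after XOR r2, r0, r0: r2=(-5)^(-5)=0
after OR r0, r7, r7: r0=40|40=40
after OR r2, r2, #8: r2=0|8=8
after MUL r7, r2, r2: r7=8*8=64
after MOD r2, r2, #2: r2=8%2=0
after SUB r7, r7, r2: r7=64-0=64
STR r7, [0] → M[0]=64
halt.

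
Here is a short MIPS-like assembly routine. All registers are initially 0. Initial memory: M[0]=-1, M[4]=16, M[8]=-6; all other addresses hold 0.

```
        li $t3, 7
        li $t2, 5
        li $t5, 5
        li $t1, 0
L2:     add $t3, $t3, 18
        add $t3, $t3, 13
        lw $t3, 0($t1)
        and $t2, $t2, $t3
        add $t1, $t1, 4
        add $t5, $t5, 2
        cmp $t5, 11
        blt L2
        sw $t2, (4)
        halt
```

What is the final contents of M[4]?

0

after li $t3, 7: $t3=7
after li $t2, 5: $t2=5
after li $t5, 5: $t5=5
after li $t1, 0: $t1=0
after add $t3, $t3, 18: $t3=7+18=25
after add $t3, $t3, 13: $t3=25+13=38
after lw $t3, 0($t1): $t3=M[0]=-1
after and $t2, $t2, $t3: $t2=5&(-1)=5
after add $t1, $t1, 4: $t1=0+4=4
after add $t5, $t5, 2: $t5=5+2=7
cmp $t5, 11  (cmp 7,11)
blt L2: taken
after add $t3, $t3, 18: $t3=(-1)+18=17
after add $t3, $t3, 13: $t3=17+13=30
after lw $t3, 0($t1): $t3=M[4]=16
after and $t2, $t2, $t3: $t2=5&16=0
after add $t1, $t1, 4: $t1=4+4=8
after add $t5, $t5, 2: $t5=7+2=9
cmp $t5, 11  (cmp 9,11)
blt L2: taken
after add $t3, $t3, 18: $t3=16+18=34
after add $t3, $t3, 13: $t3=34+13=47
after lw $t3, 0($t1): $t3=M[8]=-6
after and $t2, $t2, $t3: $t2=0&(-6)=0
after add $t1, $t1, 4: $t1=8+4=12
after add $t5, $t5, 2: $t5=9+2=11
cmp $t5, 11  (cmp 11,11)
blt L2: not taken
sw $t2, (4) → M[4]=0
halt.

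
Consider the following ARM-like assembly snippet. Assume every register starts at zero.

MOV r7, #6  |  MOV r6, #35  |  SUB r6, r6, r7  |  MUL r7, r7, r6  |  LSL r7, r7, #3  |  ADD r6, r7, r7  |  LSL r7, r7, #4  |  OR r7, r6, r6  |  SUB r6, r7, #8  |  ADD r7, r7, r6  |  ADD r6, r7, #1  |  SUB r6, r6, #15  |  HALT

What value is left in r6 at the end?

5546

after MOV r7, #6: r7=6
after MOV r6, #35: r6=35
after SUB r6, r6, r7: r6=35-6=29
after MUL r7, r7, r6: r7=6*29=174
after LSL r7, r7, #3: r7=174<<3=1392
after ADD r6, r7, r7: r6=1392+1392=2784
after LSL r7, r7, #4: r7=1392<<4=22272
after OR r7, r6, r6: r7=2784|2784=2784
after SUB r6, r7, #8: r6=2784-8=2776
after ADD r7, r7, r6: r7=2784+2776=5560
after ADD r6, r7, #1: r6=5560+1=5561
after SUB r6, r6, #15: r6=5561-15=5546
halt.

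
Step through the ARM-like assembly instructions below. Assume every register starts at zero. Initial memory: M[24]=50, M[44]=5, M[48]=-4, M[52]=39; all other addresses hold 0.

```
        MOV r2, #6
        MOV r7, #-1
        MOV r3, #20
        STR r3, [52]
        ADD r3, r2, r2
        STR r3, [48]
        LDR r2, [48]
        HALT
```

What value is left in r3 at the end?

12

MOV r2, #6 → r2=6
MOV r7, #-1 → r7=-1
MOV r3, #20 → r3=20
STR r3, [52] → M[52]=20
ADD r3, r2, r2 → r3=6+6=12
STR r3, [48] → M[48]=12
LDR r2, [48] → r2=M[48]=12
halt.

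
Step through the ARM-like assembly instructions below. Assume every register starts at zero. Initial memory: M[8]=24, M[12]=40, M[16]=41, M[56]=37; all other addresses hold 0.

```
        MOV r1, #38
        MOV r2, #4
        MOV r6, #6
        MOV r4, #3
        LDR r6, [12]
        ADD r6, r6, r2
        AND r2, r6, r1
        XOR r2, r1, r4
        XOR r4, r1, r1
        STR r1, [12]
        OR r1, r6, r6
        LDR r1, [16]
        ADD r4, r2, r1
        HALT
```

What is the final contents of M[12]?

38

MOV r1, #38 → r1=38
MOV r2, #4 → r2=4
MOV r6, #6 → r6=6
MOV r4, #3 → r4=3
LDR r6, [12] → r6=M[12]=40
ADD r6, r6, r2 → r6=40+4=44
AND r2, r6, r1 → r2=44&38=36
XOR r2, r1, r4 → r2=38^3=37
XOR r4, r1, r1 → r4=38^38=0
STR r1, [12] → M[12]=38
OR r1, r6, r6 → r1=44|44=44
LDR r1, [16] → r1=M[16]=41
ADD r4, r2, r1 → r4=37+41=78
halt.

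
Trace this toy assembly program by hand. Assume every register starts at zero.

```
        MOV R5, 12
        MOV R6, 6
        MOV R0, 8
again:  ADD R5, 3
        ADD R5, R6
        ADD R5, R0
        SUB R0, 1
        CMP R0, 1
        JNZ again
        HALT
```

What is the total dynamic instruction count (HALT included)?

MOV R5, 12 → R5=12
MOV R6, 6 → R6=6
MOV R0, 8 → R0=8
ADD R5, 3 → R5=12+3=15
ADD R5, R6 → R5=15+6=21
ADD R5, R0 → R5=21+8=29
SUB R0, 1 → R0=8-1=7
CMP R0, 1  (cmp 7,1)
JNZ again: taken
ADD R5, 3 → R5=29+3=32
ADD R5, R6 → R5=32+6=38
ADD R5, R0 → R5=38+7=45
SUB R0, 1 → R0=7-1=6
CMP R0, 1  (cmp 6,1)
JNZ again: taken
ADD R5, 3 → R5=45+3=48
ADD R5, R6 → R5=48+6=54
ADD R5, R0 → R5=54+6=60
SUB R0, 1 → R0=6-1=5
CMP R0, 1  (cmp 5,1)
JNZ again: taken
ADD R5, 3 → R5=60+3=63
ADD R5, R6 → R5=63+6=69
ADD R5, R0 → R5=69+5=74
SUB R0, 1 → R0=5-1=4
CMP R0, 1  (cmp 4,1)
JNZ again: taken
ADD R5, 3 → R5=74+3=77
ADD R5, R6 → R5=77+6=83
ADD R5, R0 → R5=83+4=87
SUB R0, 1 → R0=4-1=3
CMP R0, 1  (cmp 3,1)
JNZ again: taken
ADD R5, 3 → R5=87+3=90
ADD R5, R6 → R5=90+6=96
ADD R5, R0 → R5=96+3=99
SUB R0, 1 → R0=3-1=2
CMP R0, 1  (cmp 2,1)
JNZ again: taken
ADD R5, 3 → R5=99+3=102
ADD R5, R6 → R5=102+6=108
ADD R5, R0 → R5=108+2=110
SUB R0, 1 → R0=2-1=1
CMP R0, 1  (cmp 1,1)
JNZ again: not taken
halt.
Total executed instructions: 46.

46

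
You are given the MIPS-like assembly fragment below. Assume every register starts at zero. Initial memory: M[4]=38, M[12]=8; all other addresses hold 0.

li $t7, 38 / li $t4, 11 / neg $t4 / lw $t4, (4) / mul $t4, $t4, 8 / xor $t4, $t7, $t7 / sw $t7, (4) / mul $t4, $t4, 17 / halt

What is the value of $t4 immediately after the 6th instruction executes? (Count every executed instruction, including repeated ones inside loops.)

0

li $t7, 38 → $t7=38
li $t4, 11 → $t4=11
neg $t4 → $t4=-(11)=-11
lw $t4, (4) → $t4=M[4]=38
mul $t4, $t4, 8 → $t4=38*8=304
xor $t4, $t7, $t7 → $t4=38^38=0
After step 6: $t4 = 0.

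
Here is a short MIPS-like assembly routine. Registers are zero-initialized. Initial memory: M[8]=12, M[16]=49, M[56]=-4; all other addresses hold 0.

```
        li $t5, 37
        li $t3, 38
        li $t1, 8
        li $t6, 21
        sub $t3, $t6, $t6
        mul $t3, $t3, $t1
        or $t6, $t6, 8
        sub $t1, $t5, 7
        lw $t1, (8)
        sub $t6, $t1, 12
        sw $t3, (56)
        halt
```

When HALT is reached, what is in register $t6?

0

li $t5, 37 → $t5=37
li $t3, 38 → $t3=38
li $t1, 8 → $t1=8
li $t6, 21 → $t6=21
sub $t3, $t6, $t6 → $t3=21-21=0
mul $t3, $t3, $t1 → $t3=0*8=0
or $t6, $t6, 8 → $t6=21|8=29
sub $t1, $t5, 7 → $t1=37-7=30
lw $t1, (8) → $t1=M[8]=12
sub $t6, $t1, 12 → $t6=12-12=0
sw $t3, (56) → M[56]=0
halt.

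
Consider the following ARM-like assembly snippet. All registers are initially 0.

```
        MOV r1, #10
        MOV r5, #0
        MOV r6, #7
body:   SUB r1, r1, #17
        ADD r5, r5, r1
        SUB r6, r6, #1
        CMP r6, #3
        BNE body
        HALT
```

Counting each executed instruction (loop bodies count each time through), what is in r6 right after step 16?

after MOV r1, #10: r1=10
after MOV r5, #0: r5=0
after MOV r6, #7: r6=7
after SUB r1, r1, #17: r1=10-17=-7
after ADD r5, r5, r1: r5=0+(-7)=-7
after SUB r6, r6, #1: r6=7-1=6
CMP r6, #3  (cmp 6,3)
BNE body: taken
after SUB r1, r1, #17: r1=(-7)-17=-24
after ADD r5, r5, r1: r5=(-7)+(-24)=-31
after SUB r6, r6, #1: r6=6-1=5
CMP r6, #3  (cmp 5,3)
BNE body: taken
after SUB r1, r1, #17: r1=(-24)-17=-41
after ADD r5, r5, r1: r5=(-31)+(-41)=-72
after SUB r6, r6, #1: r6=5-1=4
After step 16: r6 = 4.

4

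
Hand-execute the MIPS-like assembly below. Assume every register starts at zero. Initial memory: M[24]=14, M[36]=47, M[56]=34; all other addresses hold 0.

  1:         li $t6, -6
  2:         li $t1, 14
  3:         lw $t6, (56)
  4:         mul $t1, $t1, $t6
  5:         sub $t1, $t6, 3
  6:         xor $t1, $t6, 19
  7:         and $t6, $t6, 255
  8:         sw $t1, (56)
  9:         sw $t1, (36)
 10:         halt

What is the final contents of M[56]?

$t6=-6
$t1=14
$t6=M[56]=34
$t1=14*34=476
$t1=34-3=31
$t1=34^19=49
$t6=34&255=34
sw $t1, (56) → M[56]=49
sw $t1, (36) → M[36]=49
halt.

49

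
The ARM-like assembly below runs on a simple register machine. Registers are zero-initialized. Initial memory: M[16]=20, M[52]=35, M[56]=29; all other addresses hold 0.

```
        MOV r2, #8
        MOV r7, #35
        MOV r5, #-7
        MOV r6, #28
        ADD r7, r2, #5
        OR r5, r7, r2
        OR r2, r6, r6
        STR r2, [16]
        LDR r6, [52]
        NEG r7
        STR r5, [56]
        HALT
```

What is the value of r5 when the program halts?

13

r2=8
r7=35
r5=-7
r6=28
r7=8+5=13
r5=13|8=13
r2=28|28=28
STR r2, [16] → M[16]=28
r6=M[52]=35
r7=-(13)=-13
STR r5, [56] → M[56]=13
halt.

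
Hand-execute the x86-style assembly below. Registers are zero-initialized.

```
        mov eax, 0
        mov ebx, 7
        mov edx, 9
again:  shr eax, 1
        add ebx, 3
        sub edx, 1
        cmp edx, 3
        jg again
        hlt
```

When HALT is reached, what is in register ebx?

after mov eax, 0: eax=0
after mov ebx, 7: ebx=7
after mov edx, 9: edx=9
after shr eax, 1: eax=0>>1=0
after add ebx, 3: ebx=7+3=10
after sub edx, 1: edx=9-1=8
cmp edx, 3  (cmp 8,3)
jg again: taken
after shr eax, 1: eax=0>>1=0
after add ebx, 3: ebx=10+3=13
after sub edx, 1: edx=8-1=7
cmp edx, 3  (cmp 7,3)
jg again: taken
after shr eax, 1: eax=0>>1=0
after add ebx, 3: ebx=13+3=16
after sub edx, 1: edx=7-1=6
cmp edx, 3  (cmp 6,3)
jg again: taken
after shr eax, 1: eax=0>>1=0
after add ebx, 3: ebx=16+3=19
after sub edx, 1: edx=6-1=5
cmp edx, 3  (cmp 5,3)
jg again: taken
after shr eax, 1: eax=0>>1=0
after add ebx, 3: ebx=19+3=22
after sub edx, 1: edx=5-1=4
cmp edx, 3  (cmp 4,3)
jg again: taken
after shr eax, 1: eax=0>>1=0
after add ebx, 3: ebx=22+3=25
after sub edx, 1: edx=4-1=3
cmp edx, 3  (cmp 3,3)
jg again: not taken
halt.

25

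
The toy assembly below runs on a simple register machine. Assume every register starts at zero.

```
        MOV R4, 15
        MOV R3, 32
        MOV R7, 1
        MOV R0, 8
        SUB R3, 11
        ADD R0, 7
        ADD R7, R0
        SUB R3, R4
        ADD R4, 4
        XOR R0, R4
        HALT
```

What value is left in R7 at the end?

16

MOV R4, 15 → R4=15
MOV R3, 32 → R3=32
MOV R7, 1 → R7=1
MOV R0, 8 → R0=8
SUB R3, 11 → R3=32-11=21
ADD R0, 7 → R0=8+7=15
ADD R7, R0 → R7=1+15=16
SUB R3, R4 → R3=21-15=6
ADD R4, 4 → R4=15+4=19
XOR R0, R4 → R0=15^19=28
halt.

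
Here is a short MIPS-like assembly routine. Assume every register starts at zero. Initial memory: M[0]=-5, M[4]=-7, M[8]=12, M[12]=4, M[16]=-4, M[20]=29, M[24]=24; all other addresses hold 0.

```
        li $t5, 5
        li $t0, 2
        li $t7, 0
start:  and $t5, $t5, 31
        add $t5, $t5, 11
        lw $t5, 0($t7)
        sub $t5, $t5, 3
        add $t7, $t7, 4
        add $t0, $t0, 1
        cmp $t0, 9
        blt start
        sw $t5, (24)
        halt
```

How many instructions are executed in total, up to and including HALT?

61

after li $t5, 5: $t5=5
after li $t0, 2: $t0=2
after li $t7, 0: $t7=0
after and $t5, $t5, 31: $t5=5&31=5
after add $t5, $t5, 11: $t5=5+11=16
after lw $t5, 0($t7): $t5=M[0]=-5
after sub $t5, $t5, 3: $t5=(-5)-3=-8
after add $t7, $t7, 4: $t7=0+4=4
after add $t0, $t0, 1: $t0=2+1=3
cmp $t0, 9  (cmp 3,9)
blt start: taken
after and $t5, $t5, 31: $t5=(-8)&31=24
after add $t5, $t5, 11: $t5=24+11=35
after lw $t5, 0($t7): $t5=M[4]=-7
after sub $t5, $t5, 3: $t5=(-7)-3=-10
after add $t7, $t7, 4: $t7=4+4=8
after add $t0, $t0, 1: $t0=3+1=4
cmp $t0, 9  (cmp 4,9)
blt start: taken
after and $t5, $t5, 31: $t5=(-10)&31=22
after add $t5, $t5, 11: $t5=22+11=33
after lw $t5, 0($t7): $t5=M[8]=12
after sub $t5, $t5, 3: $t5=12-3=9
after add $t7, $t7, 4: $t7=8+4=12
after add $t0, $t0, 1: $t0=4+1=5
cmp $t0, 9  (cmp 5,9)
blt start: taken
after and $t5, $t5, 31: $t5=9&31=9
after add $t5, $t5, 11: $t5=9+11=20
after lw $t5, 0($t7): $t5=M[12]=4
after sub $t5, $t5, 3: $t5=4-3=1
after add $t7, $t7, 4: $t7=12+4=16
after add $t0, $t0, 1: $t0=5+1=6
cmp $t0, 9  (cmp 6,9)
blt start: taken
after and $t5, $t5, 31: $t5=1&31=1
after add $t5, $t5, 11: $t5=1+11=12
after lw $t5, 0($t7): $t5=M[16]=-4
after sub $t5, $t5, 3: $t5=(-4)-3=-7
after add $t7, $t7, 4: $t7=16+4=20
after add $t0, $t0, 1: $t0=6+1=7
cmp $t0, 9  (cmp 7,9)
blt start: taken
after and $t5, $t5, 31: $t5=(-7)&31=25
after add $t5, $t5, 11: $t5=25+11=36
after lw $t5, 0($t7): $t5=M[20]=29
after sub $t5, $t5, 3: $t5=29-3=26
after add $t7, $t7, 4: $t7=20+4=24
after add $t0, $t0, 1: $t0=7+1=8
cmp $t0, 9  (cmp 8,9)
blt start: taken
after and $t5, $t5, 31: $t5=26&31=26
after add $t5, $t5, 11: $t5=26+11=37
after lw $t5, 0($t7): $t5=M[24]=24
after sub $t5, $t5, 3: $t5=24-3=21
after add $t7, $t7, 4: $t7=24+4=28
after add $t0, $t0, 1: $t0=8+1=9
cmp $t0, 9  (cmp 9,9)
blt start: not taken
sw $t5, (24) → M[24]=21
halt.
Total executed instructions: 61.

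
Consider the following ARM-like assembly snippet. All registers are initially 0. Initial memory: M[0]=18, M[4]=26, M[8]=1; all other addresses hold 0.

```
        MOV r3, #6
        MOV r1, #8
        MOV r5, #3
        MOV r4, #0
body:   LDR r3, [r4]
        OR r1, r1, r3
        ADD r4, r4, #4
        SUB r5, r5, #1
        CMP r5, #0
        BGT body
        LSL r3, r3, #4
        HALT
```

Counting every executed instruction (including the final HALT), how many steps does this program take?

after MOV r3, #6: r3=6
after MOV r1, #8: r1=8
after MOV r5, #3: r5=3
after MOV r4, #0: r4=0
after LDR r3, [r4]: r3=M[0]=18
after OR r1, r1, r3: r1=8|18=26
after ADD r4, r4, #4: r4=0+4=4
after SUB r5, r5, #1: r5=3-1=2
CMP r5, #0  (cmp 2,0)
BGT body: taken
after LDR r3, [r4]: r3=M[4]=26
after OR r1, r1, r3: r1=26|26=26
after ADD r4, r4, #4: r4=4+4=8
after SUB r5, r5, #1: r5=2-1=1
CMP r5, #0  (cmp 1,0)
BGT body: taken
after LDR r3, [r4]: r3=M[8]=1
after OR r1, r1, r3: r1=26|1=27
after ADD r4, r4, #4: r4=8+4=12
after SUB r5, r5, #1: r5=1-1=0
CMP r5, #0  (cmp 0,0)
BGT body: not taken
after LSL r3, r3, #4: r3=1<<4=16
halt.
Total executed instructions: 24.

24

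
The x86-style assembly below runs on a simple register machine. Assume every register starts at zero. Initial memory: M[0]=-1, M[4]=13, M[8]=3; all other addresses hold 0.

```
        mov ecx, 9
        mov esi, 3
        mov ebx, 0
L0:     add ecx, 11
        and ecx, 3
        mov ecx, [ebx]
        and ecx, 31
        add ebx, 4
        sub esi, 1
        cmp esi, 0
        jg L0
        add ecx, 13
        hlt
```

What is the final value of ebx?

12

mov ecx, 9 → ecx=9
mov esi, 3 → esi=3
mov ebx, 0 → ebx=0
add ecx, 11 → ecx=9+11=20
and ecx, 3 → ecx=20&3=0
mov ecx, [ebx] → ecx=M[0]=-1
and ecx, 31 → ecx=(-1)&31=31
add ebx, 4 → ebx=0+4=4
sub esi, 1 → esi=3-1=2
cmp esi, 0  (cmp 2,0)
jg L0: taken
add ecx, 11 → ecx=31+11=42
and ecx, 3 → ecx=42&3=2
mov ecx, [ebx] → ecx=M[4]=13
and ecx, 31 → ecx=13&31=13
add ebx, 4 → ebx=4+4=8
sub esi, 1 → esi=2-1=1
cmp esi, 0  (cmp 1,0)
jg L0: taken
add ecx, 11 → ecx=13+11=24
and ecx, 3 → ecx=24&3=0
mov ecx, [ebx] → ecx=M[8]=3
and ecx, 31 → ecx=3&31=3
add ebx, 4 → ebx=8+4=12
sub esi, 1 → esi=1-1=0
cmp esi, 0  (cmp 0,0)
jg L0: not taken
add ecx, 13 → ecx=3+13=16
halt.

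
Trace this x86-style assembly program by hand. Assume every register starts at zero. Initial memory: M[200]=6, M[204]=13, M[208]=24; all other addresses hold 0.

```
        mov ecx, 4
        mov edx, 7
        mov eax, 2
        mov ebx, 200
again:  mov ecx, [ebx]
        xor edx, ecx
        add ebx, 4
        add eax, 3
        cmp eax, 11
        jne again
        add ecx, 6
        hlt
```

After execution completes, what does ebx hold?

212

ecx=4
edx=7
eax=2
ebx=200
ecx=M[200]=6
edx=7^6=1
ebx=200+4=204
eax=2+3=5
cmp eax, 11  (cmp 5,11)
jne again: taken
ecx=M[204]=13
edx=1^13=12
ebx=204+4=208
eax=5+3=8
cmp eax, 11  (cmp 8,11)
jne again: taken
ecx=M[208]=24
edx=12^24=20
ebx=208+4=212
eax=8+3=11
cmp eax, 11  (cmp 11,11)
jne again: not taken
ecx=24+6=30
halt.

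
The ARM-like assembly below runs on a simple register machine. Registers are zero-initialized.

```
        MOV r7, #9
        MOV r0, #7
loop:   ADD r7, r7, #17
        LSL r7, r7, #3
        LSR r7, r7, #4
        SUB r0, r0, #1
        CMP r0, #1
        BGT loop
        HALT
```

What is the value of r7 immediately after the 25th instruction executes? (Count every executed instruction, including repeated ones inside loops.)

16

r7=9
r0=7
r7=9+17=26
r7=26<<3=208
r7=208>>4=13
r0=7-1=6
CMP r0, #1  (cmp 6,1)
BGT loop: taken
r7=13+17=30
r7=30<<3=240
r7=240>>4=15
r0=6-1=5
CMP r0, #1  (cmp 5,1)
BGT loop: taken
r7=15+17=32
r7=32<<3=256
r7=256>>4=16
r0=5-1=4
CMP r0, #1  (cmp 4,1)
BGT loop: taken
r7=16+17=33
r7=33<<3=264
r7=264>>4=16
r0=4-1=3
CMP r0, #1  (cmp 3,1)
After step 25: r7 = 16.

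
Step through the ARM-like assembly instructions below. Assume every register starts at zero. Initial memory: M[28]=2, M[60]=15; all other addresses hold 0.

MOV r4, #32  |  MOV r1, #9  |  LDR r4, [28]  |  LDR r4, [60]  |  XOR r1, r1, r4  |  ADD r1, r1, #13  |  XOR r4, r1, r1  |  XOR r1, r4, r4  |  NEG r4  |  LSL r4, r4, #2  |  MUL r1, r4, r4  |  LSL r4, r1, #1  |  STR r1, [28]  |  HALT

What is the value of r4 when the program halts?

MOV r4, #32 → r4=32
MOV r1, #9 → r1=9
LDR r4, [28] → r4=M[28]=2
LDR r4, [60] → r4=M[60]=15
XOR r1, r1, r4 → r1=9^15=6
ADD r1, r1, #13 → r1=6+13=19
XOR r4, r1, r1 → r4=19^19=0
XOR r1, r4, r4 → r1=0^0=0
NEG r4 → r4=-(0)=0
LSL r4, r4, #2 → r4=0<<2=0
MUL r1, r4, r4 → r1=0*0=0
LSL r4, r1, #1 → r4=0<<1=0
STR r1, [28] → M[28]=0
halt.

0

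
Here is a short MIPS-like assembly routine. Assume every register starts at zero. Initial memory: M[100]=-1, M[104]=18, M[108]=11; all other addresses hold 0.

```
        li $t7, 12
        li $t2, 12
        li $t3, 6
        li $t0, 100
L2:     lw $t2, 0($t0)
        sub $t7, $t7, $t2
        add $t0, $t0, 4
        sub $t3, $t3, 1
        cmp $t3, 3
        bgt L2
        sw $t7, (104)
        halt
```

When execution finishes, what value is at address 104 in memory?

-16

li $t7, 12 → $t7=12
li $t2, 12 → $t2=12
li $t3, 6 → $t3=6
li $t0, 100 → $t0=100
lw $t2, 0($t0) → $t2=M[100]=-1
sub $t7, $t7, $t2 → $t7=12-(-1)=13
add $t0, $t0, 4 → $t0=100+4=104
sub $t3, $t3, 1 → $t3=6-1=5
cmp $t3, 3  (cmp 5,3)
bgt L2: taken
lw $t2, 0($t0) → $t2=M[104]=18
sub $t7, $t7, $t2 → $t7=13-18=-5
add $t0, $t0, 4 → $t0=104+4=108
sub $t3, $t3, 1 → $t3=5-1=4
cmp $t3, 3  (cmp 4,3)
bgt L2: taken
lw $t2, 0($t0) → $t2=M[108]=11
sub $t7, $t7, $t2 → $t7=(-5)-11=-16
add $t0, $t0, 4 → $t0=108+4=112
sub $t3, $t3, 1 → $t3=4-1=3
cmp $t3, 3  (cmp 3,3)
bgt L2: not taken
sw $t7, (104) → M[104]=-16
halt.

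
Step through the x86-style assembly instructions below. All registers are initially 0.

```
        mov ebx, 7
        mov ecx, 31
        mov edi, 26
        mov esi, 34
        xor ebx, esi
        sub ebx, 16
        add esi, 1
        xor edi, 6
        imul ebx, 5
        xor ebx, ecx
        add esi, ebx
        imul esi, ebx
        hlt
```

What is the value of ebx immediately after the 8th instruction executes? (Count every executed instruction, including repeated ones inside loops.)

21

after mov ebx, 7: ebx=7
after mov ecx, 31: ecx=31
after mov edi, 26: edi=26
after mov esi, 34: esi=34
after xor ebx, esi: ebx=7^34=37
after sub ebx, 16: ebx=37-16=21
after add esi, 1: esi=34+1=35
after xor edi, 6: edi=26^6=28
After step 8: ebx = 21.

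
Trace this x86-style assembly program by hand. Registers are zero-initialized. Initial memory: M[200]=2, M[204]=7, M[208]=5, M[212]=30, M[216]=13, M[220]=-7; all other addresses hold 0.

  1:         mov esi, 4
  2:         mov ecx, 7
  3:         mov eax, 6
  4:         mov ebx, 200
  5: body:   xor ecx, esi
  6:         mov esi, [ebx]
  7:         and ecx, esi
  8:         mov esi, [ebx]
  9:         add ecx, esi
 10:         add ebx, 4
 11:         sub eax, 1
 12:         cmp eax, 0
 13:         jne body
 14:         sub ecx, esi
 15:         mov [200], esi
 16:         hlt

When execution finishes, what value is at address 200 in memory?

-7

mov esi, 4 → esi=4
mov ecx, 7 → ecx=7
mov eax, 6 → eax=6
mov ebx, 200 → ebx=200
xor ecx, esi → ecx=7^4=3
mov esi, [ebx] → esi=M[200]=2
and ecx, esi → ecx=3&2=2
mov esi, [ebx] → esi=M[200]=2
add ecx, esi → ecx=2+2=4
add ebx, 4 → ebx=200+4=204
sub eax, 1 → eax=6-1=5
cmp eax, 0  (cmp 5,0)
jne body: taken
xor ecx, esi → ecx=4^2=6
mov esi, [ebx] → esi=M[204]=7
and ecx, esi → ecx=6&7=6
mov esi, [ebx] → esi=M[204]=7
add ecx, esi → ecx=6+7=13
add ebx, 4 → ebx=204+4=208
sub eax, 1 → eax=5-1=4
cmp eax, 0  (cmp 4,0)
jne body: taken
xor ecx, esi → ecx=13^7=10
mov esi, [ebx] → esi=M[208]=5
and ecx, esi → ecx=10&5=0
mov esi, [ebx] → esi=M[208]=5
add ecx, esi → ecx=0+5=5
add ebx, 4 → ebx=208+4=212
sub eax, 1 → eax=4-1=3
cmp eax, 0  (cmp 3,0)
jne body: taken
xor ecx, esi → ecx=5^5=0
mov esi, [ebx] → esi=M[212]=30
and ecx, esi → ecx=0&30=0
mov esi, [ebx] → esi=M[212]=30
add ecx, esi → ecx=0+30=30
add ebx, 4 → ebx=212+4=216
sub eax, 1 → eax=3-1=2
cmp eax, 0  (cmp 2,0)
jne body: taken
xor ecx, esi → ecx=30^30=0
mov esi, [ebx] → esi=M[216]=13
and ecx, esi → ecx=0&13=0
mov esi, [ebx] → esi=M[216]=13
add ecx, esi → ecx=0+13=13
add ebx, 4 → ebx=216+4=220
sub eax, 1 → eax=2-1=1
cmp eax, 0  (cmp 1,0)
jne body: taken
xor ecx, esi → ecx=13^13=0
mov esi, [ebx] → esi=M[220]=-7
and ecx, esi → ecx=0&(-7)=0
mov esi, [ebx] → esi=M[220]=-7
add ecx, esi → ecx=0+(-7)=-7
add ebx, 4 → ebx=220+4=224
sub eax, 1 → eax=1-1=0
cmp eax, 0  (cmp 0,0)
jne body: not taken
sub ecx, esi → ecx=(-7)-(-7)=0
mov [200], esi → M[200]=-7
halt.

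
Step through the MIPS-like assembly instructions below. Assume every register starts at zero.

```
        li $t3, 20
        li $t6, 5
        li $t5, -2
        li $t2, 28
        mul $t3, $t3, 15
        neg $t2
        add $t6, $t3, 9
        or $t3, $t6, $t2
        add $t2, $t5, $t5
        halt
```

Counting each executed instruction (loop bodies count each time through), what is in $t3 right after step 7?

$t3=20
$t6=5
$t5=-2
$t2=28
$t3=20*15=300
$t2=-(28)=-28
$t6=300+9=309
After step 7: $t3 = 300.

300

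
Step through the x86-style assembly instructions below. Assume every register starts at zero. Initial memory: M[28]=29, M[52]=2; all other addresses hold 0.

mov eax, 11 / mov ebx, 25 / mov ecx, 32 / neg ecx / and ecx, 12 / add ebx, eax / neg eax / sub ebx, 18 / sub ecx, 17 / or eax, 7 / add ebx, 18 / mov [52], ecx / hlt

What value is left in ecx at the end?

-17

mov eax, 11 → eax=11
mov ebx, 25 → ebx=25
mov ecx, 32 → ecx=32
neg ecx → ecx=-(32)=-32
and ecx, 12 → ecx=(-32)&12=0
add ebx, eax → ebx=25+11=36
neg eax → eax=-(11)=-11
sub ebx, 18 → ebx=36-18=18
sub ecx, 17 → ecx=0-17=-17
or eax, 7 → eax=(-11)|7=-9
add ebx, 18 → ebx=18+18=36
mov [52], ecx → M[52]=-17
halt.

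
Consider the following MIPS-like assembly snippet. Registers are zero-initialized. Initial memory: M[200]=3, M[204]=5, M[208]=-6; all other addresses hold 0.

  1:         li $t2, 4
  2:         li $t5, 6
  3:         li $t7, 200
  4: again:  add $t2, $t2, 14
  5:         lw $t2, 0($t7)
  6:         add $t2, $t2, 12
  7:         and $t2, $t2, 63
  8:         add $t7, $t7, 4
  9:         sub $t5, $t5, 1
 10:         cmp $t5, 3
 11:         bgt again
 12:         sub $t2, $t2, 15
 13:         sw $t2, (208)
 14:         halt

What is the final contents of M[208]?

$t2=4
$t5=6
$t7=200
$t2=4+14=18
$t2=M[200]=3
$t2=3+12=15
$t2=15&63=15
$t7=200+4=204
$t5=6-1=5
cmp $t5, 3  (cmp 5,3)
bgt again: taken
$t2=15+14=29
$t2=M[204]=5
$t2=5+12=17
$t2=17&63=17
$t7=204+4=208
$t5=5-1=4
cmp $t5, 3  (cmp 4,3)
bgt again: taken
$t2=17+14=31
$t2=M[208]=-6
$t2=(-6)+12=6
$t2=6&63=6
$t7=208+4=212
$t5=4-1=3
cmp $t5, 3  (cmp 3,3)
bgt again: not taken
$t2=6-15=-9
sw $t2, (208) → M[208]=-9
halt.

-9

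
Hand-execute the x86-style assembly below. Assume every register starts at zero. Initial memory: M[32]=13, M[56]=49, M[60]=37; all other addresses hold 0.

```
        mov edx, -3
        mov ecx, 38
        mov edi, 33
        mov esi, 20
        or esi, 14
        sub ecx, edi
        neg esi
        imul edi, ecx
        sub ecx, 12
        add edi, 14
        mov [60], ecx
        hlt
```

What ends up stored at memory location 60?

-7

edx=-3
ecx=38
edi=33
esi=20
esi=20|14=30
ecx=38-33=5
esi=-(30)=-30
edi=33*5=165
ecx=5-12=-7
edi=165+14=179
mov [60], ecx → M[60]=-7
halt.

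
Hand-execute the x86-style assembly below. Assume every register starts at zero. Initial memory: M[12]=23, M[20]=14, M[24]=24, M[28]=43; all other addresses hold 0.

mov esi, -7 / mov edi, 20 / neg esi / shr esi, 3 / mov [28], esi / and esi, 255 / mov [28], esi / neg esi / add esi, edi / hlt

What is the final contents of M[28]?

mov esi, -7 → esi=-7
mov edi, 20 → edi=20
neg esi → esi=-(-7)=7
shr esi, 3 → esi=7>>3=0
mov [28], esi → M[28]=0
and esi, 255 → esi=0&255=0
mov [28], esi → M[28]=0
neg esi → esi=-(0)=0
add esi, edi → esi=0+20=20
halt.

0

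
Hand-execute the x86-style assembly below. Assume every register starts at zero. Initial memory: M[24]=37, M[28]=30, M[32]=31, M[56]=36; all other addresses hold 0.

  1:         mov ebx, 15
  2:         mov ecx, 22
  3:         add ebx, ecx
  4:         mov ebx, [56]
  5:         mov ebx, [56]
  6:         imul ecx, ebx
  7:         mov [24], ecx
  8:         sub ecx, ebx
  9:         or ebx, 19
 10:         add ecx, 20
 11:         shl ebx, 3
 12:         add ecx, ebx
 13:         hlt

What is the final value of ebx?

after mov ebx, 15: ebx=15
after mov ecx, 22: ecx=22
after add ebx, ecx: ebx=15+22=37
after mov ebx, [56]: ebx=M[56]=36
after mov ebx, [56]: ebx=M[56]=36
after imul ecx, ebx: ecx=22*36=792
mov [24], ecx → M[24]=792
after sub ecx, ebx: ecx=792-36=756
after or ebx, 19: ebx=36|19=55
after add ecx, 20: ecx=756+20=776
after shl ebx, 3: ebx=55<<3=440
after add ecx, ebx: ecx=776+440=1216
halt.

440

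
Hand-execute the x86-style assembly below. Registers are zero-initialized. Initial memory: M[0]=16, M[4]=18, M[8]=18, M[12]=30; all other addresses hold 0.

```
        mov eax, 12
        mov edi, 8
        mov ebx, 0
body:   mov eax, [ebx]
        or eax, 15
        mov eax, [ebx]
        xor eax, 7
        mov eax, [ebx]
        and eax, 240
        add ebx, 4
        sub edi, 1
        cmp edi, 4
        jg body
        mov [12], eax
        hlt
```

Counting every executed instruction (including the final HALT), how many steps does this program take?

eax=12
edi=8
ebx=0
eax=M[0]=16
eax=16|15=31
eax=M[0]=16
eax=16^7=23
eax=M[0]=16
eax=16&240=16
ebx=0+4=4
edi=8-1=7
cmp edi, 4  (cmp 7,4)
jg body: taken
eax=M[4]=18
eax=18|15=31
eax=M[4]=18
eax=18^7=21
eax=M[4]=18
eax=18&240=16
ebx=4+4=8
edi=7-1=6
cmp edi, 4  (cmp 6,4)
jg body: taken
eax=M[8]=18
eax=18|15=31
eax=M[8]=18
eax=18^7=21
eax=M[8]=18
eax=18&240=16
ebx=8+4=12
edi=6-1=5
cmp edi, 4  (cmp 5,4)
jg body: taken
eax=M[12]=30
eax=30|15=31
eax=M[12]=30
eax=30^7=25
eax=M[12]=30
eax=30&240=16
ebx=12+4=16
edi=5-1=4
cmp edi, 4  (cmp 4,4)
jg body: not taken
mov [12], eax → M[12]=16
halt.
Total executed instructions: 45.

45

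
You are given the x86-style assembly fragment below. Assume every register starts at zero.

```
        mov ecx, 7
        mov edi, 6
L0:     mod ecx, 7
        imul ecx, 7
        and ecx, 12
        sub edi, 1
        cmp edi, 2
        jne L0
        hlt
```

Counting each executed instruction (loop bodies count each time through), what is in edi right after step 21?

after mov ecx, 7: ecx=7
after mov edi, 6: edi=6
after mod ecx, 7: ecx=7%7=0
after imul ecx, 7: ecx=0*7=0
after and ecx, 12: ecx=0&12=0
after sub edi, 1: edi=6-1=5
cmp edi, 2  (cmp 5,2)
jne L0: taken
after mod ecx, 7: ecx=0%7=0
after imul ecx, 7: ecx=0*7=0
after and ecx, 12: ecx=0&12=0
after sub edi, 1: edi=5-1=4
cmp edi, 2  (cmp 4,2)
jne L0: taken
after mod ecx, 7: ecx=0%7=0
after imul ecx, 7: ecx=0*7=0
after and ecx, 12: ecx=0&12=0
after sub edi, 1: edi=4-1=3
cmp edi, 2  (cmp 3,2)
jne L0: taken
after mod ecx, 7: ecx=0%7=0
After step 21: edi = 3.

3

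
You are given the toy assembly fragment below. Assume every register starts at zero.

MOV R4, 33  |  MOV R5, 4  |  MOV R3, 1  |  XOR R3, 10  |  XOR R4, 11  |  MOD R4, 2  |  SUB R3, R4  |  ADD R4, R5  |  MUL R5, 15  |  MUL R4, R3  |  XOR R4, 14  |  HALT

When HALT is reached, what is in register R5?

MOV R4, 33 → R4=33
MOV R5, 4 → R5=4
MOV R3, 1 → R3=1
XOR R3, 10 → R3=1^10=11
XOR R4, 11 → R4=33^11=42
MOD R4, 2 → R4=42%2=0
SUB R3, R4 → R3=11-0=11
ADD R4, R5 → R4=0+4=4
MUL R5, 15 → R5=4*15=60
MUL R4, R3 → R4=4*11=44
XOR R4, 14 → R4=44^14=34
halt.

60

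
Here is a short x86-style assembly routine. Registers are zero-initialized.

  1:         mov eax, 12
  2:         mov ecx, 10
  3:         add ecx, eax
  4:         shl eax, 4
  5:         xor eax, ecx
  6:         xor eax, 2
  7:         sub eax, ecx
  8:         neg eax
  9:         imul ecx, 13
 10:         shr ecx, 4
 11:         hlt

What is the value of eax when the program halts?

-190

eax=12
ecx=10
ecx=10+12=22
eax=12<<4=192
eax=192^22=214
eax=214^2=212
eax=212-22=190
eax=-(190)=-190
ecx=22*13=286
ecx=286>>4=17
halt.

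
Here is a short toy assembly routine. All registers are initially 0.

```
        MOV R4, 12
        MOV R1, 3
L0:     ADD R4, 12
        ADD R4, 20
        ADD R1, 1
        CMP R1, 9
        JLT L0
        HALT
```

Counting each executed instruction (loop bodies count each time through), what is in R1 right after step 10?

5

R4=12
R1=3
R4=12+12=24
R4=24+20=44
R1=3+1=4
CMP R1, 9  (cmp 4,9)
JLT L0: taken
R4=44+12=56
R4=56+20=76
R1=4+1=5
After step 10: R1 = 5.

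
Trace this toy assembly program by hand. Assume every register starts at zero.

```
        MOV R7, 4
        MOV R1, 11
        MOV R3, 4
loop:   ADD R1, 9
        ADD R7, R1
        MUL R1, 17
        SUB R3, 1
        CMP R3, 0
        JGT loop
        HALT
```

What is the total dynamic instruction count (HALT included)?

R7=4
R1=11
R3=4
R1=11+9=20
R7=4+20=24
R1=20*17=340
R3=4-1=3
CMP R3, 0  (cmp 3,0)
JGT loop: taken
R1=340+9=349
R7=24+349=373
R1=349*17=5933
R3=3-1=2
CMP R3, 0  (cmp 2,0)
JGT loop: taken
R1=5933+9=5942
R7=373+5942=6315
R1=5942*17=101014
R3=2-1=1
CMP R3, 0  (cmp 1,0)
JGT loop: taken
R1=101014+9=101023
R7=6315+101023=107338
R1=101023*17=1717391
R3=1-1=0
CMP R3, 0  (cmp 0,0)
JGT loop: not taken
halt.
Total executed instructions: 28.

28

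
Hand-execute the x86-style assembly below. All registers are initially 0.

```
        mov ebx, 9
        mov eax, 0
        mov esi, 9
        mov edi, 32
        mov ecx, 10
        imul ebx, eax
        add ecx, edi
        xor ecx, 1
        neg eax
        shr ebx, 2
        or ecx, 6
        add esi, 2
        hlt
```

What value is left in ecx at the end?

ebx=9
eax=0
esi=9
edi=32
ecx=10
ebx=9*0=0
ecx=10+32=42
ecx=42^1=43
eax=-(0)=0
ebx=0>>2=0
ecx=43|6=47
esi=9+2=11
halt.

47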